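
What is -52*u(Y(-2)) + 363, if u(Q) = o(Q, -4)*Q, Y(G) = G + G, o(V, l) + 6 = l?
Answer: -1717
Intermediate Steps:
o(V, l) = -6 + l
Y(G) = 2*G
u(Q) = -10*Q (u(Q) = (-6 - 4)*Q = -10*Q)
-52*u(Y(-2)) + 363 = -(-520)*2*(-2) + 363 = -(-520)*(-4) + 363 = -52*40 + 363 = -2080 + 363 = -1717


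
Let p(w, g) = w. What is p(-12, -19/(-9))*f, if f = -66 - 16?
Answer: 984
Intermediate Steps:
f = -82
p(-12, -19/(-9))*f = -12*(-82) = 984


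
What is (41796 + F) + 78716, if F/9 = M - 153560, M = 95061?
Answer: -405979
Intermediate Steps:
F = -526491 (F = 9*(95061 - 153560) = 9*(-58499) = -526491)
(41796 + F) + 78716 = (41796 - 526491) + 78716 = -484695 + 78716 = -405979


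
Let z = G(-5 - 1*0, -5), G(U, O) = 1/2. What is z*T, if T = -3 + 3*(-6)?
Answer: -21/2 ≈ -10.500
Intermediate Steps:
G(U, O) = ½
z = ½ ≈ 0.50000
T = -21 (T = -3 - 18 = -21)
z*T = (½)*(-21) = -21/2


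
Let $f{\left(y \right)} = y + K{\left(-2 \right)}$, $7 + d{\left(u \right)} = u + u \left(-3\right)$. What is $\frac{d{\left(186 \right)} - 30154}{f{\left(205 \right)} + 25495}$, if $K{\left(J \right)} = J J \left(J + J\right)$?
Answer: $- \frac{30533}{25684} \approx -1.1888$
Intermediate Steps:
$d{\left(u \right)} = -7 - 2 u$ ($d{\left(u \right)} = -7 + \left(u + u \left(-3\right)\right) = -7 + \left(u - 3 u\right) = -7 - 2 u$)
$K{\left(J \right)} = 2 J^{3}$ ($K{\left(J \right)} = J^{2} \cdot 2 J = 2 J^{3}$)
$f{\left(y \right)} = -16 + y$ ($f{\left(y \right)} = y + 2 \left(-2\right)^{3} = y + 2 \left(-8\right) = y - 16 = -16 + y$)
$\frac{d{\left(186 \right)} - 30154}{f{\left(205 \right)} + 25495} = \frac{\left(-7 - 372\right) - 30154}{\left(-16 + 205\right) + 25495} = \frac{\left(-7 - 372\right) - 30154}{189 + 25495} = \frac{-379 - 30154}{25684} = \left(-30533\right) \frac{1}{25684} = - \frac{30533}{25684}$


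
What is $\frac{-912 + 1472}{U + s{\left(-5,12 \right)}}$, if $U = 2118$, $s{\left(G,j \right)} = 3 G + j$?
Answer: $\frac{112}{423} \approx 0.26478$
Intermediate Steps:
$s{\left(G,j \right)} = j + 3 G$
$\frac{-912 + 1472}{U + s{\left(-5,12 \right)}} = \frac{-912 + 1472}{2118 + \left(12 + 3 \left(-5\right)\right)} = \frac{560}{2118 + \left(12 - 15\right)} = \frac{560}{2118 - 3} = \frac{560}{2115} = 560 \cdot \frac{1}{2115} = \frac{112}{423}$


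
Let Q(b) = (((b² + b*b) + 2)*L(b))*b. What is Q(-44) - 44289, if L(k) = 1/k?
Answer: -40415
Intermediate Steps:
Q(b) = 2 + 2*b² (Q(b) = (((b² + b*b) + 2)/b)*b = (((b² + b²) + 2)/b)*b = ((2*b² + 2)/b)*b = ((2 + 2*b²)/b)*b = 2 + 2*b²)
Q(-44) - 44289 = (2 + 2*(-44)²) - 44289 = (2 + 2*1936) - 44289 = (2 + 3872) - 44289 = 3874 - 44289 = -40415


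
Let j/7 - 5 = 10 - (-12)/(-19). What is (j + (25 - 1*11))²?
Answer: 4739329/361 ≈ 13128.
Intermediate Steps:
j = 1911/19 (j = 35 + 7*(10 - (-12)/(-19)) = 35 + 7*(10 - (-12)*(-1)/19) = 35 + 7*(10 - 1*12/19) = 35 + 7*(10 - 12/19) = 35 + 7*(178/19) = 35 + 1246/19 = 1911/19 ≈ 100.58)
(j + (25 - 1*11))² = (1911/19 + (25 - 1*11))² = (1911/19 + (25 - 11))² = (1911/19 + 14)² = (2177/19)² = 4739329/361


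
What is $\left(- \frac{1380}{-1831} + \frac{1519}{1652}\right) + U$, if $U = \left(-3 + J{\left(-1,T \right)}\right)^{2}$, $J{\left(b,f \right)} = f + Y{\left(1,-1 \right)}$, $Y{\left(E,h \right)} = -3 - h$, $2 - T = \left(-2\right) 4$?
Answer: $\frac{11525907}{432116} \approx 26.673$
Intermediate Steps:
$T = 10$ ($T = 2 - \left(-2\right) 4 = 2 - -8 = 2 + 8 = 10$)
$J{\left(b,f \right)} = -2 + f$ ($J{\left(b,f \right)} = f - 2 = -2 + f$)
$U = 25$ ($U = \left(-3 + \left(-2 + 10\right)\right)^{2} = \left(-3 + 8\right)^{2} = 5^{2} = 25$)
$\left(- \frac{1380}{-1831} + \frac{1519}{1652}\right) + U = \left(- \frac{1380}{-1831} + \frac{1519}{1652}\right) + 25 = \left(\left(-1380\right) \left(- \frac{1}{1831}\right) + 1519 \cdot \frac{1}{1652}\right) + 25 = \left(\frac{1380}{1831} + \frac{217}{236}\right) + 25 = \frac{723007}{432116} + 25 = \frac{11525907}{432116}$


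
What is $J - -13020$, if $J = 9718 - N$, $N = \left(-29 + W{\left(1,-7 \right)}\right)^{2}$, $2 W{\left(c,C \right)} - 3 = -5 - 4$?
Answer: $21714$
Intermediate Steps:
$W{\left(c,C \right)} = -3$ ($W{\left(c,C \right)} = \frac{3}{2} + \frac{-5 - 4}{2} = \frac{3}{2} + \frac{1}{2} \left(-9\right) = \frac{3}{2} - \frac{9}{2} = -3$)
$N = 1024$ ($N = \left(-29 - 3\right)^{2} = \left(-32\right)^{2} = 1024$)
$J = 8694$ ($J = 9718 - 1024 = 8694$)
$J - -13020 = 8694 - -13020 = 8694 + 13020 = 21714$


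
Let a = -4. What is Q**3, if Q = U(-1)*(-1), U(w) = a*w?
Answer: -64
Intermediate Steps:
U(w) = -4*w
Q = -4 (Q = -4*(-1)*(-1) = 4*(-1) = -4)
Q**3 = (-4)**3 = -64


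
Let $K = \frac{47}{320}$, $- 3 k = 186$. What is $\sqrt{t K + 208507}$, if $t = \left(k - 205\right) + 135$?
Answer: $\frac{\sqrt{83395045}}{20} \approx 456.6$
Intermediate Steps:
$k = -62$ ($k = \left(- \frac{1}{3}\right) 186 = -62$)
$K = \frac{47}{320}$ ($K = 47 \cdot \frac{1}{320} = \frac{47}{320} \approx 0.14687$)
$t = -132$ ($t = \left(-62 - 205\right) + 135 = -267 + 135 = -132$)
$\sqrt{t K + 208507} = \sqrt{\left(-132\right) \frac{47}{320} + 208507} = \sqrt{- \frac{1551}{80} + 208507} = \sqrt{\frac{16679009}{80}} = \frac{\sqrt{83395045}}{20}$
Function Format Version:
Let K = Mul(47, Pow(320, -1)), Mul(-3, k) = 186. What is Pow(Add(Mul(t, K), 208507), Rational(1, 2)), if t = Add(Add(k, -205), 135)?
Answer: Mul(Rational(1, 20), Pow(83395045, Rational(1, 2))) ≈ 456.60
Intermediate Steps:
k = -62 (k = Mul(Rational(-1, 3), 186) = -62)
K = Rational(47, 320) (K = Mul(47, Rational(1, 320)) = Rational(47, 320) ≈ 0.14687)
t = -132 (t = Add(Add(-62, -205), 135) = Add(-267, 135) = -132)
Pow(Add(Mul(t, K), 208507), Rational(1, 2)) = Pow(Add(Mul(-132, Rational(47, 320)), 208507), Rational(1, 2)) = Pow(Add(Rational(-1551, 80), 208507), Rational(1, 2)) = Pow(Rational(16679009, 80), Rational(1, 2)) = Mul(Rational(1, 20), Pow(83395045, Rational(1, 2)))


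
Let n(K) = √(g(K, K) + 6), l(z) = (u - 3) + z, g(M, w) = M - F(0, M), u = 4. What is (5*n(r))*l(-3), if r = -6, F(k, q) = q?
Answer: -10*√6 ≈ -24.495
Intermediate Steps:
g(M, w) = 0 (g(M, w) = M - M = 0)
l(z) = 1 + z (l(z) = (4 - 3) + z = 1 + z)
n(K) = √6 (n(K) = √(0 + 6) = √6)
(5*n(r))*l(-3) = (5*√6)*(1 - 3) = (5*√6)*(-2) = -10*√6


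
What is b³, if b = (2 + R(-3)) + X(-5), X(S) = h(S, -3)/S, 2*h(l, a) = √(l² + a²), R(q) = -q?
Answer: (50 - √34)³/1000 ≈ 86.170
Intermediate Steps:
h(l, a) = √(a² + l²)/2 (h(l, a) = √(l² + a²)/2 = √(a² + l²)/2)
X(S) = √(9 + S²)/(2*S) (X(S) = (√((-3)² + S²)/2)/S = (√(9 + S²)/2)/S = √(9 + S²)/(2*S))
b = 5 - √34/10 (b = (2 - 1*(-3)) + (½)*√(9 + (-5)²)/(-5) = (2 + 3) + (½)*(-⅕)*√(9 + 25) = 5 + (½)*(-⅕)*√34 = 5 - √34/10 ≈ 4.4169)
b³ = (5 - √34/10)³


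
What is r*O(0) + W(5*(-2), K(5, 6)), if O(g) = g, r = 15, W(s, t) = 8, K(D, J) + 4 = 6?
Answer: 8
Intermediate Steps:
K(D, J) = 2 (K(D, J) = -4 + 6 = 2)
r*O(0) + W(5*(-2), K(5, 6)) = 15*0 + 8 = 0 + 8 = 8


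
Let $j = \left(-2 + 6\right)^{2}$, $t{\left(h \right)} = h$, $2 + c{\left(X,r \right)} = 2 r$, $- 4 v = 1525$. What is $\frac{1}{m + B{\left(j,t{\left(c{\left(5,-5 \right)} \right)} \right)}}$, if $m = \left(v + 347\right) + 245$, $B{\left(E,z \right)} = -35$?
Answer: $\frac{4}{703} \approx 0.0056899$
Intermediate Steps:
$v = - \frac{1525}{4}$ ($v = \left(- \frac{1}{4}\right) 1525 = - \frac{1525}{4} \approx -381.25$)
$c{\left(X,r \right)} = -2 + 2 r$
$j = 16$ ($j = 4^{2} = 16$)
$m = \frac{843}{4}$ ($m = \left(- \frac{1525}{4} + 347\right) + 245 = - \frac{137}{4} + 245 = \frac{843}{4} \approx 210.75$)
$\frac{1}{m + B{\left(j,t{\left(c{\left(5,-5 \right)} \right)} \right)}} = \frac{1}{\frac{843}{4} - 35} = \frac{1}{\frac{703}{4}} = \frac{4}{703}$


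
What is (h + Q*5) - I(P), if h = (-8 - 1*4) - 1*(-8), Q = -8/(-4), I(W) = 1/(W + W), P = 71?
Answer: 851/142 ≈ 5.9930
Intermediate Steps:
I(W) = 1/(2*W)
Q = 2 (Q = -8*(-1)/4 = -1*(-2) = 2)
h = -4 (h = (-8 - 4) + 8 = -12 + 8 = -4)
(h + Q*5) - I(P) = (-4 + 2*5) - 1/(2*71) = (-4 + 10) - 1/(2*71) = 6 - 1*1/142 = 6 - 1/142 = 851/142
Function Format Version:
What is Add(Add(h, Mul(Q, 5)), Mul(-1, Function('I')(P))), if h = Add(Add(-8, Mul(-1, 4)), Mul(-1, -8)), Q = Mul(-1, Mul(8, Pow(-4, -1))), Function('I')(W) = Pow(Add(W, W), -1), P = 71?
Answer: Rational(851, 142) ≈ 5.9930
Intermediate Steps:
Function('I')(W) = Mul(Rational(1, 2), Pow(W, -1)) (Function('I')(W) = Pow(Mul(2, W), -1) = Mul(Rational(1, 2), Pow(W, -1)))
Q = 2 (Q = Mul(-1, Mul(8, Rational(-1, 4))) = Mul(-1, -2) = 2)
h = -4 (h = Add(Add(-8, -4), 8) = Add(-12, 8) = -4)
Add(Add(h, Mul(Q, 5)), Mul(-1, Function('I')(P))) = Add(Add(-4, Mul(2, 5)), Mul(-1, Mul(Rational(1, 2), Pow(71, -1)))) = Add(Add(-4, 10), Mul(-1, Mul(Rational(1, 2), Rational(1, 71)))) = Add(6, Mul(-1, Rational(1, 142))) = Add(6, Rational(-1, 142)) = Rational(851, 142)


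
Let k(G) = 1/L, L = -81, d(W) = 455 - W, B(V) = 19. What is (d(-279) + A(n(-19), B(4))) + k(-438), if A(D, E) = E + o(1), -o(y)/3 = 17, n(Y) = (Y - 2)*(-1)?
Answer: 56861/81 ≈ 701.99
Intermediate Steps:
n(Y) = 2 - Y (n(Y) = (-2 + Y)*(-1) = 2 - Y)
k(G) = -1/81 (k(G) = 1/(-81) = -1/81)
o(y) = -51 (o(y) = -3*17 = -51)
A(D, E) = -51 + E (A(D, E) = E - 51 = -51 + E)
(d(-279) + A(n(-19), B(4))) + k(-438) = ((455 - 1*(-279)) + (-51 + 19)) - 1/81 = ((455 + 279) - 32) - 1/81 = (734 - 32) - 1/81 = 702 - 1/81 = 56861/81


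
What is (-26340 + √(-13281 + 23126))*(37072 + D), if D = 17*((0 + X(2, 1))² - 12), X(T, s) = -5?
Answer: -982297620 + 37293*√9845 ≈ -9.7860e+8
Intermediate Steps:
D = 221 (D = 17*((0 - 5)² - 12) = 17*((-5)² - 12) = 17*(25 - 12) = 17*13 = 221)
(-26340 + √(-13281 + 23126))*(37072 + D) = (-26340 + √(-13281 + 23126))*(37072 + 221) = (-26340 + √9845)*37293 = -982297620 + 37293*√9845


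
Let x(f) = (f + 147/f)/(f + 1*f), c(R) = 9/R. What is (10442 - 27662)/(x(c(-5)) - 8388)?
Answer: 46494/22585 ≈ 2.0586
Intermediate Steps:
x(f) = (f + 147/f)/(2*f) (x(f) = (f + 147/f)/(f + f) = (f + 147/f)/((2*f)) = (f + 147/f)*(1/(2*f)) = (f + 147/f)/(2*f))
(10442 - 27662)/(x(c(-5)) - 8388) = (10442 - 27662)/((147 + (9/(-5))**2)/(2*(9/(-5))**2) - 8388) = -17220/((147 + (9*(-1/5))**2)/(2*(9*(-1/5))**2) - 8388) = -17220/((147 + (-9/5)**2)/(2*(-9/5)**2) - 8388) = -17220/((1/2)*(25/81)*(147 + 81/25) - 8388) = -17220/((1/2)*(25/81)*(3756/25) - 8388) = -17220/(626/27 - 8388) = -17220/(-225850/27) = -17220*(-27/225850) = 46494/22585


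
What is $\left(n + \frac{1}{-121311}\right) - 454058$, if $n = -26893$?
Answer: $- \frac{58344646762}{121311} \approx -4.8095 \cdot 10^{5}$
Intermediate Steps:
$\left(n + \frac{1}{-121311}\right) - 454058 = \left(-26893 + \frac{1}{-121311}\right) - 454058 = \left(-26893 - \frac{1}{121311}\right) - 454058 = - \frac{3262416724}{121311} - 454058 = - \frac{58344646762}{121311}$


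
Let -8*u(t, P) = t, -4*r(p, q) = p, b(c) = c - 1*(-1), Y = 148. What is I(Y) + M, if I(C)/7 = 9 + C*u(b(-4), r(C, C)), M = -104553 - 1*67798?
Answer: -343799/2 ≈ -1.7190e+5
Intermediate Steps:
b(c) = 1 + c (b(c) = c + 1 = 1 + c)
M = -172351 (M = -104553 - 67798 = -172351)
r(p, q) = -p/4
u(t, P) = -t/8
I(C) = 63 + 21*C/8 (I(C) = 7*(9 + C*(-(1 - 4)/8)) = 7*(9 + C*(-1/8*(-3))) = 7*(9 + C*(3/8)) = 7*(9 + 3*C/8) = 63 + 21*C/8)
I(Y) + M = (63 + (21/8)*148) - 172351 = (63 + 777/2) - 172351 = 903/2 - 172351 = -343799/2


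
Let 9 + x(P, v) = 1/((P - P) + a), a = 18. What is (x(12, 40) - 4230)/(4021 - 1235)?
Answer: -76301/50148 ≈ -1.5215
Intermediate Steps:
x(P, v) = -161/18 (x(P, v) = -9 + 1/((P - P) + 18) = -9 + 1/(0 + 18) = -9 + 1/18 = -161/18)
(x(12, 40) - 4230)/(4021 - 1235) = (-161/18 - 4230)/(4021 - 1235) = -76301/18/2786 = -76301/18*1/2786 = -76301/50148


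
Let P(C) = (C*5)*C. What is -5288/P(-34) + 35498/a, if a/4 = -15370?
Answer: -13257117/8883860 ≈ -1.4923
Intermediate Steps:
P(C) = 5*C**2 (P(C) = (5*C)*C = 5*C**2)
a = -61480 (a = 4*(-15370) = -61480)
-5288/P(-34) + 35498/a = -5288/(5*(-34)**2) + 35498/(-61480) = -5288/(5*1156) + 35498*(-1/61480) = -5288/5780 - 17749/30740 = -5288*1/5780 - 17749/30740 = -1322/1445 - 17749/30740 = -13257117/8883860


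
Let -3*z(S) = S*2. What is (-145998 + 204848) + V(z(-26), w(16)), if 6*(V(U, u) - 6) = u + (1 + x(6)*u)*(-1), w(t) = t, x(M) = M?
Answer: 117685/2 ≈ 58843.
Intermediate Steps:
z(S) = -2*S/3 (z(S) = -S*2/3 = -2*S/3)
V(U, u) = 35/6 - 5*u/6 (V(U, u) = 6 + (u + (1 + 6*u)*(-1))/6 = 6 + (u + (-1 - 6*u))/6 = 6 + (-1 - 5*u)/6 = 6 + (-1/6 - 5*u/6) = 35/6 - 5*u/6)
(-145998 + 204848) + V(z(-26), w(16)) = (-145998 + 204848) + (35/6 - 5/6*16) = 58850 + (35/6 - 40/3) = 58850 - 15/2 = 117685/2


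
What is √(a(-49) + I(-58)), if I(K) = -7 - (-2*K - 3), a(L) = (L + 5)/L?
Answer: 2*I*√1459/7 ≈ 10.913*I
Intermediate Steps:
a(L) = (5 + L)/L
I(K) = -4 + 2*K (I(K) = -7 - (-3 - 2*K) = -7 + (3 + 2*K) = -4 + 2*K)
√(a(-49) + I(-58)) = √((5 - 49)/(-49) + (-4 + 2*(-58))) = √(-1/49*(-44) + (-4 - 116)) = √(44/49 - 120) = √(-5836/49) = 2*I*√1459/7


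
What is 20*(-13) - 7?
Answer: -267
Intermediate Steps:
20*(-13) - 7 = -260 - 7 = -267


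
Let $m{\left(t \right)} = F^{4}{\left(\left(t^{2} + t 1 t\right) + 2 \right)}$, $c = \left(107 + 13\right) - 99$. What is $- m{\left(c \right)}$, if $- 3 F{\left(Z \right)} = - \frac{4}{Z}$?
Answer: $- \frac{1}{193220905761} \approx -5.1754 \cdot 10^{-12}$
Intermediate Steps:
$F{\left(Z \right)} = \frac{4}{3 Z}$ ($F{\left(Z \right)} = - \frac{\left(-4\right) \frac{1}{Z}}{3} = \frac{4}{3 Z}$)
$c = 21$ ($c = 120 - 99 = 21$)
$m{\left(t \right)} = \frac{256}{81 \left(2 + 2 t^{2}\right)^{4}}$ ($m{\left(t \right)} = \left(\frac{4}{3 \left(\left(t^{2} + t 1 t\right) + 2\right)}\right)^{4} = \left(\frac{4}{3 \left(\left(t^{2} + t t\right) + 2\right)}\right)^{4} = \left(\frac{4}{3 \left(\left(t^{2} + t^{2}\right) + 2\right)}\right)^{4} = \left(\frac{4}{3 \left(2 t^{2} + 2\right)}\right)^{4} = \left(\frac{4}{3 \left(2 + 2 t^{2}\right)}\right)^{4} = \frac{256}{81 \left(2 + 2 t^{2}\right)^{4}}$)
$- m{\left(c \right)} = - \frac{16}{81 \left(1 + 21^{2}\right)^{4}} = - \frac{16}{81 \left(1 + 441\right)^{4}} = - \frac{16}{81 \cdot 38167092496} = \left(-1\right) \frac{1}{193220905761} = - \frac{1}{193220905761}$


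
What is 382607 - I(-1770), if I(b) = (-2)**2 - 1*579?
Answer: 383182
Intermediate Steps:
I(b) = -575 (I(b) = 4 - 579 = -575)
382607 - I(-1770) = 382607 - 1*(-575) = 382607 + 575 = 383182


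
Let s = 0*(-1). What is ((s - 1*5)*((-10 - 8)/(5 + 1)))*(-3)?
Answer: -45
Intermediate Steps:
s = 0
((s - 1*5)*((-10 - 8)/(5 + 1)))*(-3) = ((0 - 1*5)*((-10 - 8)/(5 + 1)))*(-3) = ((0 - 5)*(-18/6))*(-3) = -(-90)/6*(-3) = -5*(-3)*(-3) = 15*(-3) = -45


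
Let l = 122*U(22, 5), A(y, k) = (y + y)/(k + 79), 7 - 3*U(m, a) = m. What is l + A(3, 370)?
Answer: -273884/449 ≈ -609.99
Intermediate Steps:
U(m, a) = 7/3 - m/3
A(y, k) = 2*y/(79 + k) (A(y, k) = (2*y)/(79 + k) = 2*y/(79 + k))
l = -610 (l = 122*(7/3 - ⅓*22) = 122*(7/3 - 22/3) = 122*(-5) = -610)
l + A(3, 370) = -610 + 2*3/(79 + 370) = -610 + 2*3/449 = -610 + 2*3*(1/449) = -610 + 6/449 = -273884/449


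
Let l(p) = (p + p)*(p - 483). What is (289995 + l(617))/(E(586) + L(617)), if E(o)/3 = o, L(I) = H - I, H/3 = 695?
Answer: 455351/3226 ≈ 141.15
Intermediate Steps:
H = 2085 (H = 3*695 = 2085)
L(I) = 2085 - I
l(p) = 2*p*(-483 + p) (l(p) = (2*p)*(-483 + p) = 2*p*(-483 + p))
E(o) = 3*o
(289995 + l(617))/(E(586) + L(617)) = (289995 + 2*617*(-483 + 617))/(3*586 + (2085 - 1*617)) = (289995 + 2*617*134)/(1758 + (2085 - 617)) = (289995 + 165356)/(1758 + 1468) = 455351/3226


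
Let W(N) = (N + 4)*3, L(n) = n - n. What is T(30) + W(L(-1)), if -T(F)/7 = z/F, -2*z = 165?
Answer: 125/4 ≈ 31.250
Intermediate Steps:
L(n) = 0
z = -165/2 (z = -½*165 = -165/2 ≈ -82.500)
T(F) = 1155/(2*F) (T(F) = -(-1155)/(2*F) = 1155/(2*F))
W(N) = 12 + 3*N (W(N) = (4 + N)*3 = 12 + 3*N)
T(30) + W(L(-1)) = (1155/2)/30 + (12 + 3*0) = (1155/2)*(1/30) + (12 + 0) = 77/4 + 12 = 125/4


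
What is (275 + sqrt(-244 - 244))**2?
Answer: 75137 + 1100*I*sqrt(122) ≈ 75137.0 + 12150.0*I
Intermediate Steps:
(275 + sqrt(-244 - 244))**2 = (275 + sqrt(-488))**2 = (275 + 2*I*sqrt(122))**2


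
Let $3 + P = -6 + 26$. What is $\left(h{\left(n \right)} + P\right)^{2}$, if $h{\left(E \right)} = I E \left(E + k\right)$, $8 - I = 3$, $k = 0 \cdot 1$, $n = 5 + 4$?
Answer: $178084$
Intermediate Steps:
$n = 9$
$k = 0$
$I = 5$ ($I = 8 - 3 = 5$)
$h{\left(E \right)} = 5 E^{2}$ ($h{\left(E \right)} = 5 E \left(E + 0\right) = 5 E E = 5 E^{2}$)
$P = 17$ ($P = -3 + \left(-6 + 26\right) = -3 + 20 = 17$)
$\left(h{\left(n \right)} + P\right)^{2} = \left(5 \cdot 9^{2} + 17\right)^{2} = \left(5 \cdot 81 + 17\right)^{2} = \left(405 + 17\right)^{2} = 422^{2} = 178084$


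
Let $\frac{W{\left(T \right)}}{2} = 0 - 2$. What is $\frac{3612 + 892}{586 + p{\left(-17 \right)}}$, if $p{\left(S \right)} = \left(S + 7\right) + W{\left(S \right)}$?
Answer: $\frac{1126}{143} \approx 7.8741$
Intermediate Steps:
$W{\left(T \right)} = -4$ ($W{\left(T \right)} = 2 \left(0 - 2\right) = 2 \left(-2\right) = -4$)
$p{\left(S \right)} = 3 + S$ ($p{\left(S \right)} = \left(S + 7\right) - 4 = \left(7 + S\right) - 4 = 3 + S$)
$\frac{3612 + 892}{586 + p{\left(-17 \right)}} = \frac{3612 + 892}{586 + \left(3 - 17\right)} = \frac{4504}{586 - 14} = \frac{4504}{572} = 4504 \cdot \frac{1}{572} = \frac{1126}{143}$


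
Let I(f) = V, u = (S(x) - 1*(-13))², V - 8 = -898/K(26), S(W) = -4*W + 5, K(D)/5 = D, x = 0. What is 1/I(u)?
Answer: 65/71 ≈ 0.91549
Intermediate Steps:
K(D) = 5*D
S(W) = 5 - 4*W
V = 71/65 (V = 8 - 898/(5*26) = 8 - 898/130 = 8 - 898*1/130 = 8 - 449/65 = 71/65 ≈ 1.0923)
u = 324 (u = ((5 - 4*0) - 1*(-13))² = ((5 + 0) + 13)² = (5 + 13)² = 18² = 324)
I(f) = 71/65
1/I(u) = 1/(71/65) = 65/71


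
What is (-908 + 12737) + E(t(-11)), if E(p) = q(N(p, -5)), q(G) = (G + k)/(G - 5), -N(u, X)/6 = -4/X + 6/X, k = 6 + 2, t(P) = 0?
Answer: 11825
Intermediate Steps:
k = 8
N(u, X) = -12/X (N(u, X) = -6*(-4/X + 6/X) = -12/X)
q(G) = (8 + G)/(-5 + G) (q(G) = (G + 8)/(G - 5) = (8 + G)/(-5 + G))
E(p) = -4 (E(p) = (8 - 12/(-5))/(-5 - 12/(-5)) = (8 - 12*(-⅕))/(-5 - 12*(-⅕)) = (8 + 12/5)/(-5 + 12/5) = (52/5)/(-13/5) = -5/13*52/5 = -4)
(-908 + 12737) + E(t(-11)) = (-908 + 12737) - 4 = 11829 - 4 = 11825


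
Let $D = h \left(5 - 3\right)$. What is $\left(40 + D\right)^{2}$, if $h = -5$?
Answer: $900$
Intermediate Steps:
$D = -10$ ($D = - 5 \left(5 - 3\right) = \left(-5\right) 2 = -10$)
$\left(40 + D\right)^{2} = \left(40 - 10\right)^{2} = 30^{2} = 900$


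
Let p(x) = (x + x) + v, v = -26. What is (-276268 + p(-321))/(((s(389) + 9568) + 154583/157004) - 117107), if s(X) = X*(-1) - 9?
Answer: 43480059744/16946386165 ≈ 2.5657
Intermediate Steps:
s(X) = -9 - X (s(X) = -X - 9 = -9 - X)
p(x) = -26 + 2*x (p(x) = (x + x) - 26 = 2*x - 26 = -26 + 2*x)
(-276268 + p(-321))/(((s(389) + 9568) + 154583/157004) - 117107) = (-276268 + (-26 + 2*(-321)))/((((-9 - 1*389) + 9568) + 154583/157004) - 117107) = (-276268 + (-26 - 642))/((((-9 - 389) + 9568) + 154583*(1/157004)) - 117107) = (-276268 - 668)/(((-398 + 9568) + 154583/157004) - 117107) = -276936/((9170 + 154583/157004) - 117107) = -276936/(1439881263/157004 - 117107) = -276936/(-16946386165/157004) = -276936*(-157004/16946386165) = 43480059744/16946386165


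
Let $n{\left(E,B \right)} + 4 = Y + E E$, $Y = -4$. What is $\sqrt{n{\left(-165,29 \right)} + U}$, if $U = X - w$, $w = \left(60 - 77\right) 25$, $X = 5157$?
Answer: $29 \sqrt{39} \approx 181.1$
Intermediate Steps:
$w = -425$ ($w = \left(-17\right) 25 = -425$)
$n{\left(E,B \right)} = -8 + E^{2}$ ($n{\left(E,B \right)} = -4 + \left(-4 + E E\right) = -4 + \left(-4 + E^{2}\right) = -8 + E^{2}$)
$U = 5582$ ($U = 5157 - -425 = 5157 + 425 = 5582$)
$\sqrt{n{\left(-165,29 \right)} + U} = \sqrt{\left(-8 + \left(-165\right)^{2}\right) + 5582} = \sqrt{\left(-8 + 27225\right) + 5582} = \sqrt{27217 + 5582} = \sqrt{32799} = 29 \sqrt{39}$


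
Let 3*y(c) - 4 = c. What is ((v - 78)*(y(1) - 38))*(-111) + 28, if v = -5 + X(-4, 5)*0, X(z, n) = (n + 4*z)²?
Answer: -334711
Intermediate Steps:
y(c) = 4/3 + c/3
v = -5 (v = -5 + (5 + 4*(-4))²*0 = -5 + (5 - 16)²*0 = -5 + (-11)²*0 = -5 + 121*0 = -5 + 0 = -5)
((v - 78)*(y(1) - 38))*(-111) + 28 = ((-5 - 78)*((4/3 + (⅓)*1) - 38))*(-111) + 28 = -83*((4/3 + ⅓) - 38)*(-111) + 28 = -83*(5/3 - 38)*(-111) + 28 = -83*(-109/3)*(-111) + 28 = (9047/3)*(-111) + 28 = -334739 + 28 = -334711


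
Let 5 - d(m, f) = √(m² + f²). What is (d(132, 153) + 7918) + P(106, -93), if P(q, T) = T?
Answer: 7830 - 3*√4537 ≈ 7627.9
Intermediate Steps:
d(m, f) = 5 - √(f² + m²) (d(m, f) = 5 - √(m² + f²) = 5 - √(f² + m²))
(d(132, 153) + 7918) + P(106, -93) = ((5 - √(153² + 132²)) + 7918) - 93 = ((5 - √(23409 + 17424)) + 7918) - 93 = ((5 - √40833) + 7918) - 93 = ((5 - 3*√4537) + 7918) - 93 = (7923 - 3*√4537) - 93 = 7830 - 3*√4537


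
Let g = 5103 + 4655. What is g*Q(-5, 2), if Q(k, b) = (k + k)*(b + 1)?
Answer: -292740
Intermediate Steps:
Q(k, b) = 2*k*(1 + b) (Q(k, b) = (2*k)*(1 + b) = 2*k*(1 + b))
g = 9758
g*Q(-5, 2) = 9758*(2*(-5)*(1 + 2)) = 9758*(2*(-5)*3) = 9758*(-30) = -292740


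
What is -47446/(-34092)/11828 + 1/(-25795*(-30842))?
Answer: 9436747129529/80201385210953160 ≈ 0.00011766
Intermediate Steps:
-47446/(-34092)/11828 + 1/(-25795*(-30842)) = -47446*(-1/34092)*(1/11828) - 1/25795*(-1/30842) = (23723/17046)*(1/11828) + 1/795569390 = 23723/201620088 + 1/795569390 = 9436747129529/80201385210953160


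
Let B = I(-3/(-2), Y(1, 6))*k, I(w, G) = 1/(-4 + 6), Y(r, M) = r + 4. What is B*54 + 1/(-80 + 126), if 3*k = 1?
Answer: 415/46 ≈ 9.0217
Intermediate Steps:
k = ⅓ (k = (⅓)*1 = ⅓ ≈ 0.33333)
Y(r, M) = 4 + r
I(w, G) = ½ (I(w, G) = 1/2 = ½)
B = ⅙ (B = (½)*(⅓) = ⅙ ≈ 0.16667)
B*54 + 1/(-80 + 126) = (⅙)*54 + 1/(-80 + 126) = 9 + 1/46 = 415/46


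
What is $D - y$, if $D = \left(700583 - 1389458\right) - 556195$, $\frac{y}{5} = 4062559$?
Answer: $-21557865$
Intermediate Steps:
$y = 20312795$ ($y = 5 \cdot 4062559 = 20312795$)
$D = -1245070$ ($D = -688875 - 556195 = -1245070$)
$D - y = -1245070 - 20312795 = -21557865$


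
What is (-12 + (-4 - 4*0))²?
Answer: 256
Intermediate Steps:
(-12 + (-4 - 4*0))² = (-12 + (-4 + 0))² = (-12 - 4)² = (-16)² = 256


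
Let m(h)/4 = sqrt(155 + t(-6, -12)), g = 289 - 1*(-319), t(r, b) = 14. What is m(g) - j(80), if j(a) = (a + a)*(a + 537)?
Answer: -98668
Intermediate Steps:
j(a) = 2*a*(537 + a) (j(a) = (2*a)*(537 + a) = 2*a*(537 + a))
g = 608 (g = 289 + 319 = 608)
m(h) = 52 (m(h) = 4*sqrt(155 + 14) = 4*sqrt(169) = 4*13 = 52)
m(g) - j(80) = 52 - 2*80*(537 + 80) = 52 - 2*80*617 = 52 - 1*98720 = 52 - 98720 = -98668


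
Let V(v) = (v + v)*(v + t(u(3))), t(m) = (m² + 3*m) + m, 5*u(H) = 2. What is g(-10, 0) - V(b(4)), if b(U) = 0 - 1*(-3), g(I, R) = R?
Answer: -714/25 ≈ -28.560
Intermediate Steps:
u(H) = ⅖ (u(H) = (⅕)*2 = ⅖)
t(m) = m² + 4*m
b(U) = 3 (b(U) = 0 + 3 = 3)
V(v) = 2*v*(44/25 + v) (V(v) = (v + v)*(v + 2*(4 + ⅖)/5) = (2*v)*(v + (⅖)*(22/5)) = (2*v)*(v + 44/25) = (2*v)*(44/25 + v) = 2*v*(44/25 + v))
g(-10, 0) - V(b(4)) = 0 - 2*3*(44 + 25*3)/25 = 0 - 2*3*(44 + 75)/25 = 0 - 2*3*119/25 = 0 - 1*714/25 = 0 - 714/25 = -714/25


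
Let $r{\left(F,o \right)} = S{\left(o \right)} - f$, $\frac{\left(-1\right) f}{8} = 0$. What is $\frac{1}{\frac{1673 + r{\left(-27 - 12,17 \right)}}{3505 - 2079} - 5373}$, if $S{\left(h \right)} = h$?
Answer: $- \frac{713}{3830104} \approx -0.00018616$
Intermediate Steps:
$f = 0$ ($f = \left(-8\right) 0 = 0$)
$r{\left(F,o \right)} = o$ ($r{\left(F,o \right)} = o - 0 = o + 0 = o$)
$\frac{1}{\frac{1673 + r{\left(-27 - 12,17 \right)}}{3505 - 2079} - 5373} = \frac{1}{\frac{1673 + 17}{3505 - 2079} - 5373} = \frac{1}{\frac{1690}{1426} - 5373} = \frac{1}{1690 \cdot \frac{1}{1426} - 5373} = \frac{1}{\frac{845}{713} - 5373} = \frac{1}{- \frac{3830104}{713}} = - \frac{713}{3830104}$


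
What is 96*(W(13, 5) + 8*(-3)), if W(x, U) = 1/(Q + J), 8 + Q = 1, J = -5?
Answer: -2312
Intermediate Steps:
Q = -7 (Q = -8 + 1 = -7)
W(x, U) = -1/12 (W(x, U) = 1/(-7 - 5) = 1/(-12) = -1/12)
96*(W(13, 5) + 8*(-3)) = 96*(-1/12 + 8*(-3)) = 96*(-1/12 - 24) = 96*(-289/12) = -2312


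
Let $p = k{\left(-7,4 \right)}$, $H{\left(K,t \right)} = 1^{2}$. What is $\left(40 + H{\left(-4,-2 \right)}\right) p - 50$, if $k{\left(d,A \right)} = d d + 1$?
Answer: $2000$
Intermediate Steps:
$H{\left(K,t \right)} = 1$
$k{\left(d,A \right)} = 1 + d^{2}$ ($k{\left(d,A \right)} = d^{2} + 1 = 1 + d^{2}$)
$p = 50$ ($p = 1 + \left(-7\right)^{2} = 1 + 49 = 50$)
$\left(40 + H{\left(-4,-2 \right)}\right) p - 50 = \left(40 + 1\right) 50 - 50 = 41 \cdot 50 - 50 = 2050 - 50 = 2000$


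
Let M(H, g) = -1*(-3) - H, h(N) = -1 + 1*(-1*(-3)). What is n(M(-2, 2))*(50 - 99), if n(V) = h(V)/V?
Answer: -98/5 ≈ -19.600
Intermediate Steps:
h(N) = 2 (h(N) = -1 + 1*3 = -1 + 3 = 2)
M(H, g) = 3 - H
n(V) = 2/V
n(M(-2, 2))*(50 - 99) = (2/(3 - 1*(-2)))*(50 - 99) = (2/(3 + 2))*(-49) = (2/5)*(-49) = (2*(⅕))*(-49) = (⅖)*(-49) = -98/5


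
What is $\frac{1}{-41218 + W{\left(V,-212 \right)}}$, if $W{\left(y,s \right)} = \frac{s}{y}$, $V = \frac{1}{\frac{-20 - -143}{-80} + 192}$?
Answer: $- \frac{20}{1631921} \approx -1.2255 \cdot 10^{-5}$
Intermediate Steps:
$V = \frac{80}{15237}$ ($V = \frac{1}{\left(-20 + 143\right) \left(- \frac{1}{80}\right) + 192} = \frac{1}{123 \left(- \frac{1}{80}\right) + 192} = \frac{1}{- \frac{123}{80} + 192} = \frac{1}{\frac{15237}{80}} = \frac{80}{15237} \approx 0.0052504$)
$\frac{1}{-41218 + W{\left(V,-212 \right)}} = \frac{1}{-41218 - \frac{212}{\frac{80}{15237}}} = \frac{1}{-41218 - \frac{807561}{20}} = \frac{1}{- \frac{1631921}{20}} = - \frac{20}{1631921}$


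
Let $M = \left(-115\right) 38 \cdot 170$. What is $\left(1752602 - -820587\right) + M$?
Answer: $1830289$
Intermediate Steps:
$M = -742900$ ($M = \left(-4370\right) 170 = -742900$)
$\left(1752602 - -820587\right) + M = \left(1752602 - -820587\right) - 742900 = \left(1752602 + 820587\right) - 742900 = 2573189 - 742900 = 1830289$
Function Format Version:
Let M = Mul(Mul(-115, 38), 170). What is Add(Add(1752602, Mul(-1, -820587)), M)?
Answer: 1830289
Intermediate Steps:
M = -742900 (M = Mul(-4370, 170) = -742900)
Add(Add(1752602, Mul(-1, -820587)), M) = Add(Add(1752602, Mul(-1, -820587)), -742900) = Add(Add(1752602, 820587), -742900) = Add(2573189, -742900) = 1830289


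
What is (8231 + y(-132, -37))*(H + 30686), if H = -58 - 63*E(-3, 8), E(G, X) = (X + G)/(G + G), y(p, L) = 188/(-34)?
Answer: 8580292713/34 ≈ 2.5236e+8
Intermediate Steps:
y(p, L) = -94/17 (y(p, L) = 188*(-1/34) = -94/17)
E(G, X) = (G + X)/(2*G) (E(G, X) = (G + X)/((2*G)) = (G + X)*(1/(2*G)) = (G + X)/(2*G))
H = -11/2 (H = -58 - 63*(-3 + 8)/(2*(-3)) = -58 - 63*(-1)*5/(2*3) = -58 - 63*(-5/6) = -58 + 105/2 = -11/2 ≈ -5.5000)
(8231 + y(-132, -37))*(H + 30686) = (8231 - 94/17)*(-11/2 + 30686) = (139833/17)*(61361/2) = 8580292713/34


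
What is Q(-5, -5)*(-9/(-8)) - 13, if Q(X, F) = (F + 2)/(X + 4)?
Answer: -77/8 ≈ -9.6250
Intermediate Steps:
Q(X, F) = (2 + F)/(4 + X)
Q(-5, -5)*(-9/(-8)) - 13 = ((2 - 5)/(4 - 5))*(-9/(-8)) - 13 = (-3/(-1))*(-9*(-⅛)) - 13 = -1*(-3)*(9/8) - 13 = 3*(9/8) - 13 = 27/8 - 13 = -77/8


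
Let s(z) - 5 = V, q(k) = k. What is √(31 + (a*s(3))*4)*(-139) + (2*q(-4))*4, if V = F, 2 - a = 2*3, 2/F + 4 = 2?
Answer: -32 - 139*I*√33 ≈ -32.0 - 798.49*I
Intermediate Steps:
F = -1 (F = 2/(-4 + 2) = 2/(-2) = 2*(-½) = -1)
a = -4 (a = 2 - 2*3 = 2 - 1*6 = 2 - 6 = -4)
V = -1
s(z) = 4 (s(z) = 5 - 1 = 4)
√(31 + (a*s(3))*4)*(-139) + (2*q(-4))*4 = √(31 - 4*4*4)*(-139) + (2*(-4))*4 = √(31 - 16*4)*(-139) - 8*4 = √(31 - 64)*(-139) - 32 = √(-33)*(-139) - 32 = (I*√33)*(-139) - 32 = -139*I*√33 - 32 = -32 - 139*I*√33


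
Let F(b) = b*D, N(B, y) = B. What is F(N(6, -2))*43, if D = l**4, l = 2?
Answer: 4128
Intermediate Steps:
D = 16 (D = 2**4 = 16)
F(b) = 16*b (F(b) = b*16 = 16*b)
F(N(6, -2))*43 = (16*6)*43 = 96*43 = 4128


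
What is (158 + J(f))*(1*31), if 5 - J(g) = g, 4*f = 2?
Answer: 10075/2 ≈ 5037.5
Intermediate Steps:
f = ½ (f = (¼)*2 = ½ ≈ 0.50000)
J(g) = 5 - g
(158 + J(f))*(1*31) = (158 + (5 - 1*½))*(1*31) = (158 + (5 - ½))*31 = (158 + 9/2)*31 = (325/2)*31 = 10075/2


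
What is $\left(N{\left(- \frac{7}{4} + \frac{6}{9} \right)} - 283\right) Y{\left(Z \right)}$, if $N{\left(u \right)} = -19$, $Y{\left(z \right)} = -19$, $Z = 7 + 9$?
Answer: $5738$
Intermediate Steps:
$Z = 16$
$\left(N{\left(- \frac{7}{4} + \frac{6}{9} \right)} - 283\right) Y{\left(Z \right)} = \left(-19 - 283\right) \left(-19\right) = \left(-302\right) \left(-19\right) = 5738$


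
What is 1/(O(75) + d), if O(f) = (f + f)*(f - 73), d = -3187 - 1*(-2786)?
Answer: -1/101 ≈ -0.0099010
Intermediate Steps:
d = -401 (d = -3187 + 2786 = -401)
O(f) = 2*f*(-73 + f) (O(f) = (2*f)*(-73 + f) = 2*f*(-73 + f))
1/(O(75) + d) = 1/(2*75*(-73 + 75) - 401) = 1/(2*75*2 - 401) = 1/(300 - 401) = 1/(-101) = -1/101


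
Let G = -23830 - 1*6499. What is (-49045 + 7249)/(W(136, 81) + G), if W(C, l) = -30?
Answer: 41796/30359 ≈ 1.3767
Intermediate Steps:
G = -30329 (G = -23830 - 6499 = -30329)
(-49045 + 7249)/(W(136, 81) + G) = (-49045 + 7249)/(-30 - 30329) = -41796/(-30359) = -41796*(-1/30359) = 41796/30359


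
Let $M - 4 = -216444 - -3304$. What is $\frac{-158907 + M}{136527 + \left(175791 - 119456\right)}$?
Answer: $- \frac{372043}{192862} \approx -1.9291$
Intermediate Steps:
$M = -213136$ ($M = 4 - 213140 = -213136$)
$\frac{-158907 + M}{136527 + \left(175791 - 119456\right)} = \frac{-158907 - 213136}{136527 + \left(175791 - 119456\right)} = - \frac{372043}{136527 + 56335} = - \frac{372043}{192862}$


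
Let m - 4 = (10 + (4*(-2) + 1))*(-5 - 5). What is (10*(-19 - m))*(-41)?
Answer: -2870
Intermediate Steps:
m = -26 (m = 4 + (10 + (4*(-2) + 1))*(-5 - 5) = 4 + (10 + (-8 + 1))*(-10) = 4 + (10 - 7)*(-10) = 4 + 3*(-10) = 4 - 30 = -26)
(10*(-19 - m))*(-41) = (10*(-19 - 1*(-26)))*(-41) = (10*(-19 + 26))*(-41) = (10*7)*(-41) = 70*(-41) = -2870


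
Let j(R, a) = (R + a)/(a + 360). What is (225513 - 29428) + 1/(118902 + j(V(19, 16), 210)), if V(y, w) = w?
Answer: 6644768278840/33887183 ≈ 1.9609e+5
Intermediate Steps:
j(R, a) = (R + a)/(360 + a)
(225513 - 29428) + 1/(118902 + j(V(19, 16), 210)) = (225513 - 29428) + 1/(118902 + (16 + 210)/(360 + 210)) = 196085 + 1/(118902 + 226/570) = 196085 + 1/(118902 + (1/570)*226) = 196085 + 1/(118902 + 113/285) = 196085 + 1/(33887183/285) = 196085 + 285/33887183 = 6644768278840/33887183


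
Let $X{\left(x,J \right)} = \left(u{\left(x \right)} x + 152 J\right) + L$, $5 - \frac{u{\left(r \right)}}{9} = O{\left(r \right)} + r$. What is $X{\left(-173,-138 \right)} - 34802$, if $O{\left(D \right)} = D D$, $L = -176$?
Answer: $46266353$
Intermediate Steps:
$O{\left(D \right)} = D^{2}$
$u{\left(r \right)} = 45 - 9 r - 9 r^{2}$ ($u{\left(r \right)} = 45 - 9 \left(r^{2} + r\right) = 45 - 9 \left(r + r^{2}\right) = 45 - \left(9 r + 9 r^{2}\right) = 45 - 9 r - 9 r^{2}$)
$X{\left(x,J \right)} = -176 + 152 J + x \left(45 - 9 x - 9 x^{2}\right)$ ($X{\left(x,J \right)} = \left(\left(45 - 9 x - 9 x^{2}\right) x + 152 J\right) - 176 = \left(x \left(45 - 9 x - 9 x^{2}\right) + 152 J\right) - 176 = \left(152 J + x \left(45 - 9 x - 9 x^{2}\right)\right) - 176 = -176 + 152 J + x \left(45 - 9 x - 9 x^{2}\right)$)
$X{\left(-173,-138 \right)} - 34802 = \left(-176 + 152 \left(-138\right) - - 1557 \left(-5 - 173 + \left(-173\right)^{2}\right)\right) - 34802 = \left(-176 - 20976 - - 1557 \left(-5 - 173 + 29929\right)\right) - 34802 = \left(-176 - 20976 - \left(-1557\right) 29751\right) - 34802 = \left(-176 - 20976 + 46322307\right) - 34802 = 46301155 - 34802 = 46266353$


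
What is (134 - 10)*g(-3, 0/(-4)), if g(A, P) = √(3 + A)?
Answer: 0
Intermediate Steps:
(134 - 10)*g(-3, 0/(-4)) = (134 - 10)*√(3 - 3) = 124*√0 = 124*0 = 0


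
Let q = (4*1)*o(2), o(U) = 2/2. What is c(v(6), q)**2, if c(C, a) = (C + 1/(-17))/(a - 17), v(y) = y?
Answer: 10201/48841 ≈ 0.20886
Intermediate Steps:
o(U) = 1 (o(U) = 2*(1/2) = 1)
q = 4 (q = (4*1)*1 = 4*1 = 4)
c(C, a) = (-1/17 + C)/(-17 + a) (c(C, a) = (C - 1/17)/(-17 + a) = (-1/17 + C)/(-17 + a))
c(v(6), q)**2 = ((-1/17 + 6)/(-17 + 4))**2 = ((101/17)/(-13))**2 = (-1/13*101/17)**2 = (-101/221)**2 = 10201/48841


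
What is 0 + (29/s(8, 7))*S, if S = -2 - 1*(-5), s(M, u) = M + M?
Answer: 87/16 ≈ 5.4375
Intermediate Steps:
s(M, u) = 2*M
S = 3 (S = -2 + 5 = 3)
0 + (29/s(8, 7))*S = 0 + (29/((2*8)))*3 = 0 + (29/16)*3 = 0 + 87/16 = 87/16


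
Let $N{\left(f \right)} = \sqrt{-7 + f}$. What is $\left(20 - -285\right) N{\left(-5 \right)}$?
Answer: $610 i \sqrt{3} \approx 1056.6 i$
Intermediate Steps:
$\left(20 - -285\right) N{\left(-5 \right)} = \left(20 - -285\right) \sqrt{-7 - 5} = \left(20 + 285\right) \sqrt{-12} = 305 \cdot 2 i \sqrt{3} = 610 i \sqrt{3}$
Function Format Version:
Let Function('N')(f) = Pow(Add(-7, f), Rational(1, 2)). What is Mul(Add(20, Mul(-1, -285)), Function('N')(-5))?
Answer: Mul(610, I, Pow(3, Rational(1, 2))) ≈ Mul(1056.6, I)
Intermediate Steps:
Mul(Add(20, Mul(-1, -285)), Function('N')(-5)) = Mul(Add(20, Mul(-1, -285)), Pow(Add(-7, -5), Rational(1, 2))) = Mul(Add(20, 285), Pow(-12, Rational(1, 2))) = Mul(305, Mul(2, I, Pow(3, Rational(1, 2)))) = Mul(610, I, Pow(3, Rational(1, 2)))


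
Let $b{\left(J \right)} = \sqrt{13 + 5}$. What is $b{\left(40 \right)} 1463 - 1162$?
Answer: $-1162 + 4389 \sqrt{2} \approx 5045.0$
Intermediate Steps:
$b{\left(J \right)} = 3 \sqrt{2}$ ($b{\left(J \right)} = \sqrt{18} = 3 \sqrt{2}$)
$b{\left(40 \right)} 1463 - 1162 = 3 \sqrt{2} \cdot 1463 - 1162 = 4389 \sqrt{2} - 1162 = -1162 + 4389 \sqrt{2}$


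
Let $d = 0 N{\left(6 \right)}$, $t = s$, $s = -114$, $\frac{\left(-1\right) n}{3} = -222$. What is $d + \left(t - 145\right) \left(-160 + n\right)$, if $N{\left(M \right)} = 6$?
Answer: $-131054$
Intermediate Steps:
$n = 666$ ($n = \left(-3\right) \left(-222\right) = 666$)
$t = -114$
$d = 0$ ($d = 0 \cdot 6 = 0$)
$d + \left(t - 145\right) \left(-160 + n\right) = 0 + \left(-114 - 145\right) \left(-160 + 666\right) = 0 - 131054 = -131054$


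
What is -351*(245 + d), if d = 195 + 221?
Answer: -232011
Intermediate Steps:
d = 416
-351*(245 + d) = -351*(245 + 416) = -351*661 = -232011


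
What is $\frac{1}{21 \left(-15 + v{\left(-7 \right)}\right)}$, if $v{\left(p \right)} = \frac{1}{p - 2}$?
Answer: $- \frac{3}{952} \approx -0.0031513$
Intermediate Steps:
$v{\left(p \right)} = \frac{1}{-2 + p}$
$\frac{1}{21 \left(-15 + v{\left(-7 \right)}\right)} = \frac{1}{21 \left(-15 + \frac{1}{-2 - 7}\right)} = \frac{1}{21 \left(-15 + \frac{1}{-9}\right)} = \frac{1}{21 \left(-15 - \frac{1}{9}\right)} = \frac{1}{21 \left(- \frac{136}{9}\right)} = \frac{1}{- \frac{952}{3}} = - \frac{3}{952}$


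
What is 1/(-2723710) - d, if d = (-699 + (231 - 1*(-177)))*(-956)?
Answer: -757725227161/2723710 ≈ -2.7820e+5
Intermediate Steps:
d = 278196 (d = (-699 + (231 + 177))*(-956) = (-699 + 408)*(-956) = -291*(-956) = 278196)
1/(-2723710) - d = 1/(-2723710) - 1*278196 = -1/2723710 - 278196 = -757725227161/2723710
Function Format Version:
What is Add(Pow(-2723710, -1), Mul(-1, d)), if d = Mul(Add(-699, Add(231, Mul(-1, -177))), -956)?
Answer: Rational(-757725227161, 2723710) ≈ -2.7820e+5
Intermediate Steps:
d = 278196 (d = Mul(Add(-699, Add(231, 177)), -956) = Mul(Add(-699, 408), -956) = Mul(-291, -956) = 278196)
Add(Pow(-2723710, -1), Mul(-1, d)) = Add(Pow(-2723710, -1), Mul(-1, 278196)) = Add(Rational(-1, 2723710), -278196) = Rational(-757725227161, 2723710)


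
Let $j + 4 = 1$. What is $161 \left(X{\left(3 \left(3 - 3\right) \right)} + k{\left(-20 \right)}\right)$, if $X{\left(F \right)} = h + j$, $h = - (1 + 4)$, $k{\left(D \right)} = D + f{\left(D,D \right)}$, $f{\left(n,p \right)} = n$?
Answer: $-7728$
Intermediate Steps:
$j = -3$ ($j = -4 + 1 = -3$)
$k{\left(D \right)} = 2 D$ ($k{\left(D \right)} = D + D = 2 D$)
$h = -5$ ($h = \left(-1\right) 5 = -5$)
$X{\left(F \right)} = -8$ ($X{\left(F \right)} = -5 - 3 = -8$)
$161 \left(X{\left(3 \left(3 - 3\right) \right)} + k{\left(-20 \right)}\right) = 161 \left(-8 + 2 \left(-20\right)\right) = 161 \left(-8 - 40\right) = 161 \left(-48\right) = -7728$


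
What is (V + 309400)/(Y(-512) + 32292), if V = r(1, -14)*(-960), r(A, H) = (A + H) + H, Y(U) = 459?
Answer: 335320/32751 ≈ 10.238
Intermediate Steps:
r(A, H) = A + 2*H
V = 25920 (V = (1 + 2*(-14))*(-960) = (1 - 28)*(-960) = -27*(-960) = 25920)
(V + 309400)/(Y(-512) + 32292) = (25920 + 309400)/(459 + 32292) = 335320/32751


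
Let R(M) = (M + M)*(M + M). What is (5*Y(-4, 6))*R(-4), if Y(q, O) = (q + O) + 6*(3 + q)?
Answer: -1280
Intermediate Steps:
Y(q, O) = 18 + O + 7*q (Y(q, O) = (O + q) + (18 + 6*q) = 18 + O + 7*q)
R(M) = 4*M² (R(M) = (2*M)*(2*M) = 4*M²)
(5*Y(-4, 6))*R(-4) = (5*(18 + 6 + 7*(-4)))*(4*(-4)²) = (5*(18 + 6 - 28))*(4*16) = (5*(-4))*64 = -20*64 = -1280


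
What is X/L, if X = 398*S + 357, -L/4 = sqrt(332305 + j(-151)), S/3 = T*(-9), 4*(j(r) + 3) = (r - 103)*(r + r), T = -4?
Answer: -43341*sqrt(351479)/1405916 ≈ -18.276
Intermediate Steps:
j(r) = -3 + r*(-103 + r)/2 (j(r) = -3 + ((r - 103)*(r + r))/4 = -3 + ((-103 + r)*(2*r))/4 = -3 + (2*r*(-103 + r))/4 = -3 + r*(-103 + r)/2)
S = 108 (S = 3*(-4*(-9)) = 3*36 = 108)
L = -4*sqrt(351479) (L = -4*sqrt(332305 + (-3 + (1/2)*(-151)**2 - 103/2*(-151))) = -4*sqrt(332305 + (-3 + (1/2)*22801 + 15553/2)) = -4*sqrt(332305 + (-3 + 22801/2 + 15553/2)) = -4*sqrt(332305 + 19174) = -4*sqrt(351479) ≈ -2371.4)
X = 43341 (X = 398*108 + 357 = 42984 + 357 = 43341)
X/L = 43341/((-4*sqrt(351479))) = 43341*(-sqrt(351479)/1405916) = -43341*sqrt(351479)/1405916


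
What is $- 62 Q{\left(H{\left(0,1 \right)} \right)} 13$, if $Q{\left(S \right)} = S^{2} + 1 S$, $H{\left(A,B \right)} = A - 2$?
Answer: $-1612$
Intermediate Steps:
$H{\left(A,B \right)} = -2 + A$
$Q{\left(S \right)} = S + S^{2}$ ($Q{\left(S \right)} = S^{2} + S = S + S^{2}$)
$- 62 Q{\left(H{\left(0,1 \right)} \right)} 13 = - 62 \left(-2 + 0\right) \left(1 + \left(-2 + 0\right)\right) 13 = - 62 \left(- 2 \left(1 - 2\right)\right) 13 = - 62 \left(\left(-2\right) \left(-1\right)\right) 13 = \left(-62\right) 2 \cdot 13 = \left(-124\right) 13 = -1612$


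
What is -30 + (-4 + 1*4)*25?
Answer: -30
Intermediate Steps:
-30 + (-4 + 1*4)*25 = -30 + (-4 + 4)*25 = -30 + 0*25 = -30 + 0 = -30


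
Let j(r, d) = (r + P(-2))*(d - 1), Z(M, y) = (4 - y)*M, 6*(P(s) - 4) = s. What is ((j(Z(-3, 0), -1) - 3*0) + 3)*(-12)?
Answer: -236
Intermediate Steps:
P(s) = 4 + s/6
Z(M, y) = M*(4 - y)
j(r, d) = (-1 + d)*(11/3 + r) (j(r, d) = (r + (4 + (⅙)*(-2)))*(d - 1) = (r + (4 - ⅓))*(-1 + d) = (r + 11/3)*(-1 + d) = (11/3 + r)*(-1 + d) = (-1 + d)*(11/3 + r))
((j(Z(-3, 0), -1) - 3*0) + 3)*(-12) = (((-11/3 - (-3)*(4 - 1*0) + (11/3)*(-1) - (-3)*(4 - 1*0)) - 3*0) + 3)*(-12) = (((-11/3 - (-3)*(4 + 0) - 11/3 - (-3)*(4 + 0)) + 0) + 3)*(-12) = (((-11/3 - (-3)*4 - 11/3 - (-3)*4) + 0) + 3)*(-12) = (((-11/3 - 1*(-12) - 11/3 - 1*(-12)) + 0) + 3)*(-12) = (((-11/3 + 12 - 11/3 + 12) + 0) + 3)*(-12) = ((50/3 + 0) + 3)*(-12) = (50/3 + 3)*(-12) = (59/3)*(-12) = -236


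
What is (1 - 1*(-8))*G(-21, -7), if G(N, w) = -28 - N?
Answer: -63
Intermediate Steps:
(1 - 1*(-8))*G(-21, -7) = (1 - 1*(-8))*(-28 - 1*(-21)) = (1 + 8)*(-28 + 21) = 9*(-7) = -63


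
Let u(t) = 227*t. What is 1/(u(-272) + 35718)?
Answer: -1/26026 ≈ -3.8423e-5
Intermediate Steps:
1/(u(-272) + 35718) = 1/(227*(-272) + 35718) = 1/(-61744 + 35718) = 1/(-26026) = -1/26026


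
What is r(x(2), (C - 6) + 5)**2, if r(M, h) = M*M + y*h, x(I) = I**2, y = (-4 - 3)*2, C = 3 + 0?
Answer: 144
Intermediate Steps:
C = 3
y = -14 (y = -7*2 = -14)
r(M, h) = M**2 - 14*h (r(M, h) = M*M - 14*h = M**2 - 14*h)
r(x(2), (C - 6) + 5)**2 = ((2**2)**2 - 14*((3 - 6) + 5))**2 = (4**2 - 14*(-3 + 5))**2 = (16 - 14*2)**2 = (16 - 28)**2 = (-12)**2 = 144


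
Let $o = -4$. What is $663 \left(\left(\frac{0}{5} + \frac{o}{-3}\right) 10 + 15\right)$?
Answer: $18785$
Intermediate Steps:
$663 \left(\left(\frac{0}{5} + \frac{o}{-3}\right) 10 + 15\right) = 663 \left(\left(\frac{0}{5} - \frac{4}{-3}\right) 10 + 15\right) = 663 \left(\left(0 \cdot \frac{1}{5} - - \frac{4}{3}\right) 10 + 15\right) = 663 \left(\left(0 + \frac{4}{3}\right) 10 + 15\right) = 663 \left(\frac{4}{3} \cdot 10 + 15\right) = 663 \left(\frac{40}{3} + 15\right) = 663 \cdot \frac{85}{3} = 18785$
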